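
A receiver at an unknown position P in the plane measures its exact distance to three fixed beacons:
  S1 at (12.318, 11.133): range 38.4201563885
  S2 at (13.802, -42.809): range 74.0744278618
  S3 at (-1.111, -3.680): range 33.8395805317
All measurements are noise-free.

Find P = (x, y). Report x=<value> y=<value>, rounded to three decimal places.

eq1: (x − 12.318)² + (y − 11.133)² = 38.4201563885²
eq2: (x − 13.802)² + (y + 42.809)² = 74.0744278618²
eq3: (x + 1.111)² + (y + 3.680)² = 33.8395805317²
eq1−eq2, eq1−eq3 (x²,y² cancel):
  2.968·x − 107.884·y = -2263.483574
  -26.858·x − 29.626·y = 70.091114
det = 2.968·-29.626 − -107.884·-26.858 = -2985.478440
x = (-2263.483574·-29.626 − -107.884·70.091114) / -2985.478440 = -24.994210
y = (2.968·70.091114 − -2263.483574·-26.858) / -2985.478440 = 20.293100

x=-24.994 y=20.293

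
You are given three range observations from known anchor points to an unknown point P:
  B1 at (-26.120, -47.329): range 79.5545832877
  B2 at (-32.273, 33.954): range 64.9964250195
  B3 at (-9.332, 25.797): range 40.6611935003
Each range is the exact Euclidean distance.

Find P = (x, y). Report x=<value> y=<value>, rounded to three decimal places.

eq1: (x + 26.120)² + (y + 47.329)² = 79.5545832877²
eq2: (x + 32.273)² + (y − 33.954)² = 64.9964250195²
eq3: (x + 9.332)² + (y − 25.797)² = 40.6611935003²
eq3−eq2, eq3−eq1 (x²,y² cancel):
  -45.882·x + 16.314·y = -1129.353396
  -33.576·x − 146.252·y = -2505.881857
det = -45.882·-146.252 − 16.314·-33.576 = 7258.093128
x = (-1129.353396·-146.252 − 16.314·-2505.881857) / 7258.093128 = 28.389158
y = (-45.882·-2505.881857 − -1129.353396·-33.576) / 7258.093128 = 10.616521

x=28.389 y=10.617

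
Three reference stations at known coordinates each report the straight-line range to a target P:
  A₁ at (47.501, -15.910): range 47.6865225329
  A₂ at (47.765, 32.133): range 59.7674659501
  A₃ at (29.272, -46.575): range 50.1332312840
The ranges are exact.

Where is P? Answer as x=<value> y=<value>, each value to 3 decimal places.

eq1: (x − 47.501)² + (y + 15.910)² = 47.6865225329²
eq2: (x − 47.765)² + (y − 32.133)² = 59.7674659501²
eq3: (x − 29.272)² + (y + 46.575)² = 50.1332312840²
eq1−eq3, eq1−eq2 (x²,y² cancel):
  -36.458·x − 61.330·y = 277.271060
  0.528·x + 96.086·y = -493.593742
det = -36.458·96.086 − -61.330·0.528 = -3470.721148
x = (277.271060·96.086 − -61.330·-493.593742) / -3470.721148 = 1.045960
y = (-36.458·-493.593742 − 277.271060·0.528) / -3470.721148 = -5.142747

x=1.046 y=-5.143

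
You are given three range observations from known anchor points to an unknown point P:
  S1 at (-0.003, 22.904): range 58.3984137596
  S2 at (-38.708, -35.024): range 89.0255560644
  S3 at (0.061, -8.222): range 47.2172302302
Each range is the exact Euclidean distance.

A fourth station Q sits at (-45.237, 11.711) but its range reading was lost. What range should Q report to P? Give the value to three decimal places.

eq1: (x + 0.003)² + (y − 22.904)² = 58.3984137596²
eq2: (x + 38.708)² + (y + 35.024)² = 89.0255560644²
eq3: (x − 0.061)² + (y + 8.222)² = 47.2172302302²
eq2−eq3, eq2−eq1 (x²,y² cancel):
  77.538·x + 53.604·y = 3038.697967
  77.410·x + 115.856·y = 2314.778288
det = 77.538·115.856 − 53.604·77.410 = 4833.756888
x = (3038.697967·115.856 − 53.604·2314.778288) / 4833.756888 = 47.162077
y = (77.538·2314.778288 − 3038.697967·77.410) / 4833.756888 = -11.531885
|P − Q| = √((47.162077 − -45.237)² + (-11.531885 − 11.711)²) = 95.277601

95.278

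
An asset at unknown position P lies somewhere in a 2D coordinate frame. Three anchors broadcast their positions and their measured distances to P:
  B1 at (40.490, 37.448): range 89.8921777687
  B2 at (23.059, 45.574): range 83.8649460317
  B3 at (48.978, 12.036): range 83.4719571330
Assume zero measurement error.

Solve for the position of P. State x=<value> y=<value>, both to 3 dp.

x=-27.548 y=-21.301

eq1: (x − 40.490)² + (y − 37.448)² = 89.8921777687²
eq2: (x − 23.059)² + (y − 45.574)² = 83.8649460317²
eq3: (x − 48.978)² + (y − 12.036)² = 83.4719571330²
eq1−eq2, eq1−eq3 (x²,y² cancel):
  -34.862·x + 16.252·y = 614.188604
  16.976·x − 50.824·y = 614.952972
det = -34.862·-50.824 − 16.252·16.976 = 1495.932336
x = (614.188604·-50.824 − 16.252·614.952972) / 1495.932336 = -27.547862
y = (-34.862·614.952972 − 614.188604·16.976) / 1495.932336 = -21.301068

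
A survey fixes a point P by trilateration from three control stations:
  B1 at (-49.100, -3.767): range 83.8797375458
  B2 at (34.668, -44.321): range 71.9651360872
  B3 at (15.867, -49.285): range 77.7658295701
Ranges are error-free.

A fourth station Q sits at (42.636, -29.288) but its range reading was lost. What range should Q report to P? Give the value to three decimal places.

58.361

eq1: (x + 49.100)² + (y + 3.767)² = 83.8797375458²
eq2: (x − 34.668)² + (y + 44.321)² = 71.9651360872²
eq3: (x − 15.867)² + (y + 49.285)² = 77.7658295701²
eq1−eq2, eq1−eq3 (x²,y² cancel):
  167.536·x − 81.108·y = 2598.050535
  129.934·x − 91.036·y = 1244.058747
det = 167.536·-91.036 − -81.108·129.934 = -4713.120424
x = (2598.050535·-91.036 − -81.108·1244.058747) / -4713.120424 = 28.773509
y = (167.536·1244.058747 − 2598.050535·129.934) / -4713.120424 = 27.402328
|P − Q| = √((28.773509 − 42.636)² + (27.402328 − -29.288)²) = 58.360620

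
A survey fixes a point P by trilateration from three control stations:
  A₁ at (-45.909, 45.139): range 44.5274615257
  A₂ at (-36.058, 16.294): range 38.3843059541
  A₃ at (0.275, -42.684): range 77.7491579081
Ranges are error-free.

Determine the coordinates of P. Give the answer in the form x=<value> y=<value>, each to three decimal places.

x=-2.548 y=35.014

eq1: (x + 45.909)² + (y − 45.139)² = 44.5274615257²
eq2: (x + 36.058)² + (y − 16.294)² = 38.3843059541²
eq3: (x − 0.275)² + (y + 42.684)² = 77.7491579081²
eq3−eq2, eq3−eq1 (x²,y² cancel):
  -72.666·x + 117.956·y = 4315.250931
  -92.368·x + 175.646·y = 6385.402846
det = -72.666·175.646 − 117.956·-92.368 = -1868.132428
x = (4315.250931·175.646 − 117.956·6385.402846) / -1868.132428 = -2.547992
y = (-72.666·6385.402846 − 4315.250931·-92.368) / -1868.132428 = 35.013891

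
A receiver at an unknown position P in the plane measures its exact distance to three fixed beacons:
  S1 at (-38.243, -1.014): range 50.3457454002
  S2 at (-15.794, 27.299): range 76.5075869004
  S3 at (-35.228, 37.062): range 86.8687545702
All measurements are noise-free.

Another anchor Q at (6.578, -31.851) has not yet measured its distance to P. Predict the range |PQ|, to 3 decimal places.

eq1: (x + 38.243)² + (y + 1.014)² = 50.3457454002²
eq2: (x + 15.794)² + (y − 27.299)² = 76.5075869004²
eq3: (x + 35.228)² + (y − 37.062)² = 86.8687545702²
eq2−eq3, eq2−eq1 (x²,y² cancel):
  -38.868·x + 19.526·y = -72.851676
  -44.898·x − 56.626·y = 3787.586181
det = -38.868·-56.626 − 19.526·-44.898 = 3077.617716
x = (-72.851676·-56.626 − 19.526·3787.586181) / 3077.617716 = -22.689988
y = (-38.868·3787.586181 − -72.851676·-44.898) / 3077.617716 = -48.897169
|P − Q| = √((-22.689988 − 6.578)² + (-48.897169 − -31.851)²) = 33.870149

33.870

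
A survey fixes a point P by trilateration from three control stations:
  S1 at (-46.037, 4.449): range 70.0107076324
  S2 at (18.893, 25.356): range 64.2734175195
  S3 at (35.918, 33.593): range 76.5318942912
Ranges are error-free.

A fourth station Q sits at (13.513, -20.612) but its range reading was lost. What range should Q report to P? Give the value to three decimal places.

eq1: (x + 46.037)² + (y − 4.449)² = 70.0107076324²
eq2: (x − 18.893)² + (y − 25.356)² = 64.2734175195²
eq3: (x − 35.918)² + (y − 33.593)² = 76.5318942912²
eq1−eq3, eq1−eq2 (x²,y² cancel):
  163.910·x + 58.288·y = -676.238258
  129.860·x + 41.814·y = -368.899801
det = 163.910·41.814 − 58.288·129.860 = -715.546940
x = (-676.238258·41.814 − 58.288·-368.899801) / -715.546940 = 9.466598
y = (163.910·-368.899801 − -676.238258·129.860) / -715.546940 = -38.222417
|P − Q| = √((9.466598 − 13.513)² + (-38.222417 − -20.612)²) = 18.069316

18.069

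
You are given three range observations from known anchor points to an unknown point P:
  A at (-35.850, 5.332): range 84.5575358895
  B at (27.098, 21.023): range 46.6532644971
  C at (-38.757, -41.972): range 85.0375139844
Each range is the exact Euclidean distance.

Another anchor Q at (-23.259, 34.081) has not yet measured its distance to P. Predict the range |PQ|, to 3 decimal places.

87.873

eq1: (x + 35.850)² + (y − 5.332)² = 84.5575358895²
eq2: (x − 27.098)² + (y − 21.023)² = 46.6532644971²
eq3: (x + 38.757)² + (y + 41.972)² = 85.0375139844²
eq3−eq1, eq3−eq2 (x²,y² cancel):
  5.814·x + 94.608·y = -1868.699200
  131.710·x + 125.990·y = 2967.365996
det = 5.814·125.990 − 94.608·131.710 = -11728.313820
x = (-1868.699200·125.990 − 94.608·2967.365996) / -11728.313820 = 44.010928
y = (5.814·2967.365996 − -1868.699200·131.710) / -11728.313820 = -22.456650
|P − Q| = √((44.010928 − -23.259)² + (-22.456650 − 34.081)²) = 87.873483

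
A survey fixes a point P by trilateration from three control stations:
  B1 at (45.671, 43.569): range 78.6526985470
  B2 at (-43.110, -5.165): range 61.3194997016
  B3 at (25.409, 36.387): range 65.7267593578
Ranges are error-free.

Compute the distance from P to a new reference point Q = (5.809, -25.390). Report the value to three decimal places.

8.390

eq1: (x − 45.671)² + (y − 43.569)² = 78.6526985470²
eq2: (x + 43.110)² + (y + 5.165)² = 61.3194997016²
eq3: (x − 25.409)² + (y − 36.387)² = 65.7267593578²
eq1−eq2, eq1−eq3 (x²,y² cancel):
  -177.562·x − 97.468·y = 327.217268
  -40.524·x − 14.364·y = -148.226859
det = -177.562·-14.364 − -97.468·-40.524 = -1399.292664
x = (327.217268·-14.364 − -97.468·-148.226859) / -1399.292664 = 13.683717
y = (-177.562·-148.226859 − 327.217268·-40.524) / -1399.292664 = -28.285441
|P − Q| = √((13.683717 − 5.809)² + (-28.285441 − -25.390)²) = 8.390157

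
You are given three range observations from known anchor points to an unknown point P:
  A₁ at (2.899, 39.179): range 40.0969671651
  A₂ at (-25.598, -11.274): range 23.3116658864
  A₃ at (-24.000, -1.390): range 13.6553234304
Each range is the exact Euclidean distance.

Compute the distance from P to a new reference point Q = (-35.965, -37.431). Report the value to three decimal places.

50.327

eq1: (x − 2.899)² + (y − 39.179)² = 40.0969671651²
eq2: (x + 25.598)² + (y + 11.274)² = 23.3116658864²
eq3: (x + 24.000)² + (y + 1.390)² = 13.6553234304²
eq1−eq2, eq1−eq3 (x²,y² cancel):
  -56.994·x − 100.906·y = 303.295447
  -53.798·x − 81.138·y = 455.832776
det = -56.994·-81.138 − -100.906·-53.798 = -804.161816
x = (303.295447·-81.138 − -100.906·455.832776) / -804.161816 = -26.595986
y = (-56.994·455.832776 − 303.295447·-53.798) / -804.161816 = 12.016294
|P − Q| = √((-26.595986 − -35.965)² + (12.016294 − -37.431)²) = 50.327063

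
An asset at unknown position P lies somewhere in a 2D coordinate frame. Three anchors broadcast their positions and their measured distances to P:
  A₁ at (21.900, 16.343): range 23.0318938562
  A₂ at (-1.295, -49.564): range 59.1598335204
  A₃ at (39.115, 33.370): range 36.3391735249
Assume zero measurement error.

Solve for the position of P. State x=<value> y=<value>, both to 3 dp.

eq1: (x − 21.900)² + (y − 16.343)² = 23.0318938562²
eq2: (x + 1.295)² + (y + 49.564)² = 59.1598335204²
eq3: (x − 39.115)² + (y − 33.370)² = 36.3391735249²
eq2−eq3, eq2−eq1 (x²,y² cancel):
  80.820·x + 165.868·y = 2364.623374
  46.390·x + 131.814·y = 1257.854296
det = 80.820·131.814 − 165.868·46.390 = 2958.590960
x = (2364.623374·131.814 − 165.868·1257.854296) / 2958.590960 = 34.831678
y = (80.820·1257.854296 − 2364.623374·46.390) / 2958.590960 = -2.715852

x=34.832 y=-2.716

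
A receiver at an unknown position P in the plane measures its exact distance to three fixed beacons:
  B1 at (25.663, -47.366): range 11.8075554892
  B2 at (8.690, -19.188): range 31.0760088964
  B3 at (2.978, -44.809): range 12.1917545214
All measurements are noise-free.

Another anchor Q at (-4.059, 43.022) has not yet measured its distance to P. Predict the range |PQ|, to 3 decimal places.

94.571

eq1: (x − 25.663)² + (y + 47.366)² = 11.8075554892²
eq2: (x − 8.690)² + (y + 19.188)² = 31.0760088964²
eq3: (x − 2.978)² + (y + 44.809)² = 12.1917545214²
eq3−eq2, eq3−eq1 (x²,y² cancel):
  11.424·x + 51.242·y = -2390.098972
  45.370·x − 5.114·y = 894.633072
det = 11.424·-5.114 − 51.242·45.370 = -2383.271876
x = (-2390.098972·-5.114 − 51.242·894.633072) / -2383.271876 = 14.106583
y = (11.424·894.633072 − -2390.098972·45.370) / -2383.271876 = -49.788310
|P − Q| = √((14.106583 − -4.059)² + (-49.788310 − 43.022)²) = 94.571359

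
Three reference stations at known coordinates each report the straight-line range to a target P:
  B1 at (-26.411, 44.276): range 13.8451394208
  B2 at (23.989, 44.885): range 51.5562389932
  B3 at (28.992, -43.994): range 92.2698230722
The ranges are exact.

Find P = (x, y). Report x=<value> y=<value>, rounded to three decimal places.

eq1: (x + 26.411)² + (y − 44.276)² = 13.8451394208²
eq2: (x − 23.989)² + (y − 44.885)² = 51.5562389932²
eq3: (x − 28.992)² + (y + 43.994)² = 92.2698230722²
eq3−eq2, eq3−eq1 (x²,y² cancel):
  -10.006·x + 177.758·y = 5669.801717
  -110.806·x + 176.540·y = 8203.929361
det = -10.006·176.540 − 177.758·-110.806 = 17930.193708
x = (5669.801717·176.540 − 177.758·8203.929361) / 17930.193708 = -25.508217
y = (-10.006·8203.929361 − 5669.801717·-110.806) / 17930.193708 = 30.460325

x=-25.508 y=30.460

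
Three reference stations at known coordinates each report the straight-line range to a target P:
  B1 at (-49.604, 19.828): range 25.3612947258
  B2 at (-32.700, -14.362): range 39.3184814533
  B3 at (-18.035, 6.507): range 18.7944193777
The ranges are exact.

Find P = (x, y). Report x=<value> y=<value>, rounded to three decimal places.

x=-24.608 y=24.115

eq1: (x + 49.604)² + (y − 19.828)² = 25.3612947258²
eq2: (x + 32.700)² + (y + 14.362)² = 39.3184814533²
eq3: (x + 18.035)² + (y − 6.507)² = 18.7944193777²
eq3−eq1, eq3−eq2 (x²,y² cancel):
  -63.138·x + 26.642·y = 2196.139056
  -29.330·x − 41.738·y = -284.758014
det = -63.138·-41.738 − 26.642·-29.330 = 3416.663704
x = (2196.139056·-41.738 − 26.642·-284.758014) / 3416.663704 = -24.607610
y = (-63.138·-284.758014 − 2196.139056·-29.330) / 3416.663704 = 24.114697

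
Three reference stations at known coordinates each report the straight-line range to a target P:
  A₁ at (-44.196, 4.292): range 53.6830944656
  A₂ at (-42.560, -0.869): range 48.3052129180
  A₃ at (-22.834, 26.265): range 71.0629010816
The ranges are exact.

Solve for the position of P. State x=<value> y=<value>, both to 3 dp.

eq1: (x + 44.196)² + (y − 4.292)² = 53.6830944656²
eq2: (x + 42.560)² + (y + 0.869)² = 48.3052129180²
eq3: (x + 22.834)² + (y − 26.265)² = 71.0629010816²
eq2−eq3, eq2−eq1 (x²,y² cancel):
  39.452·x + 54.268·y = -3317.409295
  -3.272·x + 10.322·y = -388.882117
det = 39.452·10.322 − 54.268·-3.272 = 584.788440
x = (-3317.409295·10.322 − 54.268·-388.882117) / 584.788440 = -22.467004
y = (39.452·-388.882117 − -3317.409295·-3.272) / 584.788440 = -44.796953

x=-22.467 y=-44.797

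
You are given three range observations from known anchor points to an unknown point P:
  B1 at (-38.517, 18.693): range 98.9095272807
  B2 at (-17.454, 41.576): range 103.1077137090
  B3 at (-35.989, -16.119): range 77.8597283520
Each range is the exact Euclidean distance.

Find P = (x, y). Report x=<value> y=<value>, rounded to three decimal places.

eq1: (x + 38.517)² + (y − 18.693)² = 98.9095272807²
eq2: (x + 17.454)² + (y − 41.576)² = 103.1077137090²
eq3: (x + 35.989)² + (y + 16.119)² = 77.8597283520²
eq1−eq2, eq1−eq3 (x²,y² cancel):
  42.126·x + 45.766·y = -647.887685
  5.056·x − 69.624·y = 3443.000032
det = 42.126·-69.624 − 45.766·5.056 = -3164.373520
x = (-647.887685·-69.624 − 45.766·3443.000032) / -3164.373520 = 35.540623
y = (42.126·3443.000032 − -647.887685·5.056) / -3164.373520 = -46.870427

x=35.541 y=-46.870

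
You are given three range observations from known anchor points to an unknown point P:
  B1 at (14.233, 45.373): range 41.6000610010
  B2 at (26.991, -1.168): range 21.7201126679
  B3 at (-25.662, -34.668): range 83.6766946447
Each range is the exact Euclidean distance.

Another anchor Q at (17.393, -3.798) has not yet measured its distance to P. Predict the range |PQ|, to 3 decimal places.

30.701

eq1: (x − 14.233)² + (y − 45.373)² = 41.6000610010²
eq2: (x − 26.991)² + (y + 1.168)² = 21.7201126679²
eq3: (x + 25.662)² + (y + 34.668)² = 83.6766946447²
eq1−eq2, eq1−eq3 (x²,y² cancel):
  25.516·x − 93.082·y = -272.607332
  -79.790·x − 160.082·y = -5672.103101
det = 25.516·-160.082 − -93.082·-79.790 = -11511.665092
x = (-272.607332·-160.082 − -93.082·-5672.103101) / -11511.665092 = 42.073077
y = (25.516·-5672.103101 − -272.607332·-79.790) / -11511.665092 = 14.461915
|P − Q| = √((42.073077 − 17.393)² + (14.461915 − -3.798)²) = 30.700663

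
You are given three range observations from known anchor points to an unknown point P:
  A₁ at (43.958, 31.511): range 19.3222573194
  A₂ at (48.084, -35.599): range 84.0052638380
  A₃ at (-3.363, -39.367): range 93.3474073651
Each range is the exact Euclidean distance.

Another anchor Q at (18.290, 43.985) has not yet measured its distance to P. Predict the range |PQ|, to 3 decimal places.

eq1: (x − 43.958)² + (y − 31.511)² = 19.3222573194²
eq2: (x − 48.084)² + (y + 35.599)² = 84.0052638380²
eq3: (x + 3.363)² + (y + 39.367)² = 93.3474073651²
eq3−eq1, eq3−eq2 (x²,y² cancel):
  94.642·x + 141.756·y = 9704.567261
  102.894·x + 7.536·y = 3675.143508
det = 94.642·7.536 − 141.756·102.894 = -13872.619752
x = (9704.567261·7.536 − 141.756·3675.143508) / -13872.619752 = 32.282297
y = (94.642·3675.143508 − 9704.567261·102.894) / -13872.619752 = 46.906700
|P − Q| = √((32.282297 − 18.290)² + (46.906700 − 43.985)²) = 14.294079

14.294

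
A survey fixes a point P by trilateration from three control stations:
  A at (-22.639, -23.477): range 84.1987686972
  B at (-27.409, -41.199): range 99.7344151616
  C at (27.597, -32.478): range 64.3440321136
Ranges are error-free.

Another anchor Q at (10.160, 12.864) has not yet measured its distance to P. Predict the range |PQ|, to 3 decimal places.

eq1: (x + 22.639)² + (y + 23.477)² = 84.1987686972²
eq2: (x + 27.409)² + (y + 41.199)² = 99.7344151616²
eq3: (x − 27.597)² + (y + 32.478)² = 64.3440321136²
eq1−eq2, eq1−eq3 (x²,y² cancel):
  -9.540·x − 35.444·y = -1472.603885
  100.472·x − 18.002·y = 3701.999224
det = -9.540·-18.002 − -35.444·100.472 = 3732.868648
x = (-1472.603885·-18.002 − -35.444·3701.999224) / 3732.868648 = 42.252619
y = (-9.540·3701.999224 − -1472.603885·100.472) / 3732.868648 = 30.174752
|P − Q| = √((42.252619 − 10.160)² + (30.174752 − 12.864)²) = 36.463657

36.464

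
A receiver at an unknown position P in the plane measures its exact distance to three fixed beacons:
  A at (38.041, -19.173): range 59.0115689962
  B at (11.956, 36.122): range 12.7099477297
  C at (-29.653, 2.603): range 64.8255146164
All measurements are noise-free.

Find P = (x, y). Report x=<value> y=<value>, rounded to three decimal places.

eq1: (x − 38.041)² + (y + 19.173)² = 59.0115689962²
eq2: (x − 11.956)² + (y − 36.122)² = 12.7099477297²
eq3: (x + 29.653)² + (y − 2.603)² = 64.8255146164²
eq1−eq3, eq1−eq2 (x²,y² cancel):
  -135.388·x + 43.552·y = -1648.627662
  -52.170·x + 110.590·y = 2953.845714
det = -135.388·110.590 − 43.552·-52.170 = -12700.451080
x = (-1648.627662·110.590 − 43.552·2953.845714) / -12700.451080 = 24.484770
y = (-135.388·2953.845714 − -1648.627662·-52.170) / -12700.451080 = 38.260387

x=24.485 y=38.260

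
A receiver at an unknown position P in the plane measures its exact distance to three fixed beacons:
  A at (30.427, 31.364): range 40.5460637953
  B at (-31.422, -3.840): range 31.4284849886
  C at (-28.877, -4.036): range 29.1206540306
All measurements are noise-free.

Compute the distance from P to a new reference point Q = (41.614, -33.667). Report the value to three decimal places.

eq1: (x − 30.427)² + (y − 31.364)² = 40.5460637953²
eq2: (x + 31.422)² + (y + 3.840)² = 31.4284849886²
eq3: (x + 28.877)² + (y + 4.036)² = 29.1206540306²
eq3−eq1, eq3−eq2 (x²,y² cancel):
  118.608·x + 70.800·y = 263.361602
  -5.090·x + 0.392·y = 12.180081
det = 118.608·0.392 − 70.800·-5.090 = 406.866336
x = (263.361602·0.392 − 70.800·12.180081) / 406.866336 = -1.865753
y = (118.608·12.180081 − 263.361602·-5.090) / 406.866336 = 6.845407
|P − Q| = √((-1.865753 − 41.614)² + (6.845407 − -33.667)²) = 59.428478

59.428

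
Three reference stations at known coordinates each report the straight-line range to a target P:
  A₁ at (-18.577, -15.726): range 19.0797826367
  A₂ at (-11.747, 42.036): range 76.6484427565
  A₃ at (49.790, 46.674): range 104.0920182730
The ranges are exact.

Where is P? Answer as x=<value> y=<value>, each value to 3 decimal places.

x=-15.335 y=-34.528

eq1: (x + 18.577)² + (y + 15.726)² = 19.0797826367²
eq2: (x + 11.747)² + (y − 42.036)² = 76.6484427565²
eq3: (x − 49.790)² + (y − 46.674)² = 104.0920182730²
eq3−eq1, eq3−eq2 (x²,y² cancel):
  -136.734·x − 124.800·y = 6406.015792
  -123.074·x − 9.276·y = 2207.675420
det = -136.734·-9.276 − -124.800·-123.074 = -14091.290616
x = (6406.015792·-9.276 − -124.800·2207.675420) / -14091.290616 = -15.335408
y = (-136.734·2207.675420 − 6406.015792·-123.074) / -14091.290616 = -34.528398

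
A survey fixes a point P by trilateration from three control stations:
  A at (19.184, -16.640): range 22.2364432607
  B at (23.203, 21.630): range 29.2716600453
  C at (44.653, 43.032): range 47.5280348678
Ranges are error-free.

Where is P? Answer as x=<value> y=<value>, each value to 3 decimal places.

eq1: (x − 19.184)² + (y + 16.640)² = 22.2364432607²
eq2: (x − 23.203)² + (y − 21.630)² = 29.2716600453²
eq3: (x − 44.653)² + (y − 43.032)² = 47.5280348678²
eq3−eq1, eq3−eq2 (x²,y² cancel):
  -50.938·x − 119.344·y = -1436.273287
  -42.900·x − 42.804·y = -1437.323307
det = -50.938·-42.804 − -119.344·-42.900 = -2939.507448
x = (-1436.273287·-42.804 − -119.344·-1437.323307) / -2939.507448 = 37.440855
y = (-50.938·-1437.323307 − -1436.273287·-42.900) / -2939.507448 = -3.945644

x=37.441 y=-3.946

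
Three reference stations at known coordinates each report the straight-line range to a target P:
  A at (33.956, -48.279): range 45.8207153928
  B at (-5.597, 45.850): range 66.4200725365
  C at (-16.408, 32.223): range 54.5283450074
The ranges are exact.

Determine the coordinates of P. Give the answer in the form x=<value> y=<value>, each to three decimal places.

eq1: (x − 33.956)² + (y + 48.279)² = 45.8207153928²
eq2: (x + 5.597)² + (y − 45.850)² = 66.4200725365²
eq3: (x + 16.408)² + (y − 32.223)² = 54.5283450074²
eq2−eq1, eq2−eq3 (x²,y² cancel):
  79.106·x − 188.258·y = 3662.410945
  -21.622·x − 27.254·y = 612.280911
det = 79.106·-27.254 − -188.258·-21.622 = -6226.469400
x = (3662.410945·-27.254 − -188.258·612.280911) / -6226.469400 = -2.481572
y = (79.106·612.280911 − 3662.410945·-21.622) / -6226.469400 = -20.496968

x=-2.482 y=-20.497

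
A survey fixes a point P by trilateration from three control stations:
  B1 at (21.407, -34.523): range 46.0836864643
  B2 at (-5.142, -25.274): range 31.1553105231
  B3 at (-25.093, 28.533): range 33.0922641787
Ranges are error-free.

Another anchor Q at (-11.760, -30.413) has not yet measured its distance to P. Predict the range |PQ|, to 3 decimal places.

37.558

eq1: (x − 21.407)² + (y + 34.523)² = 46.0836864643²
eq2: (x + 5.142)² + (y + 25.274)² = 31.1553105231²
eq3: (x + 25.093)² + (y − 28.533)² = 33.0922641787²
eq3−eq1, eq3−eq2 (x²,y² cancel):
  93.000·x − 126.112·y = -822.301770
  39.902·x − 107.614·y = -654.130923
det = 93.000·-107.614 − -126.112·39.902 = -4975.980976
x = (-822.301770·-107.614 − -126.112·-654.130923) / -4975.980976 = -1.205275
y = (93.000·-654.130923 − -822.301770·39.902) / -4975.980976 = 5.631591
|P − Q| = √((-1.205275 − -11.760)² + (5.631591 − -30.413)²) = 37.558152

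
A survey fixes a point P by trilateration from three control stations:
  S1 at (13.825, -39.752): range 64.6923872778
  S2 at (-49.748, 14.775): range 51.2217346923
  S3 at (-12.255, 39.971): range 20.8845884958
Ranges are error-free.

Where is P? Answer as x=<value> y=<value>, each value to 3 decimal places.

eq1: (x − 13.825)² + (y + 39.752)² = 64.6923872778²
eq2: (x + 49.748)² + (y − 14.775)² = 51.2217346923²
eq3: (x + 12.255)² + (y − 39.971)² = 20.8845884958²
eq3−eq2, eq3−eq1 (x²,y² cancel):
  -74.986·x − 50.392·y = -1242.201805
  52.160·x − 159.446·y = -3725.452672
det = -74.986·-159.446 − -50.392·52.160 = 14584.664476
x = (-1242.201805·-159.446 − -50.392·-3725.452672) / 14584.664476 = 0.708353
y = (-74.986·-3725.452672 − -1242.201805·52.160) / 14584.664476 = 23.596706

x=0.708 y=23.597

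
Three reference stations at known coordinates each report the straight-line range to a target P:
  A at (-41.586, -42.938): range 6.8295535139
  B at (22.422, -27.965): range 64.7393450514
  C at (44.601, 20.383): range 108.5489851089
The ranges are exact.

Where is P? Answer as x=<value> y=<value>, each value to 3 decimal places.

x=-38.752 y=-49.152

eq1: (x + 41.586)² + (y + 42.938)² = 6.8295535139²
eq2: (x − 22.422)² + (y + 27.965)² = 64.7393450514²
eq3: (x − 44.601)² + (y − 20.383)² = 108.5489851089²
eq2−eq1, eq2−eq3 (x²,y² cancel):
  -128.016·x − 29.946·y = 6432.819927
  44.358·x + 96.696·y = -6471.770789
det = -128.016·96.696 − -29.946·44.358 = -11050.290468
x = (6432.819927·96.696 − -29.946·-6471.770789) / -11050.290468 = -38.752312
y = (-128.016·-6471.770789 − 6432.819927·44.358) / -11050.290468 = -49.151937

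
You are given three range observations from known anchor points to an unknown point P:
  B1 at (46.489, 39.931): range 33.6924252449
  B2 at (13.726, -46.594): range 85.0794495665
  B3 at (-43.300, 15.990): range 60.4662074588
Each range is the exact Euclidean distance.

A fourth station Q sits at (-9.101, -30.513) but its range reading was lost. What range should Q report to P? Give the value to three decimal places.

72.395

eq1: (x − 46.489)² + (y − 39.931)² = 33.6924252449²
eq2: (x − 13.726)² + (y + 46.594)² = 85.0794495665²
eq3: (x + 43.300)² + (y − 15.990)² = 60.4662074588²
eq3−eq1, eq3−eq2 (x²,y² cancel):
  179.578·x + 47.882·y = 4146.124508
  114.052·x − 125.168·y = -3353.516682
det = 179.578·-125.168 − 47.882·114.052 = -27938.456968
x = (4146.124508·-125.168 − 47.882·-3353.516682) / -27938.456968 = 12.827803
y = (179.578·-3353.516682 − 4146.124508·114.052) / -27938.456968 = 38.480708
|P − Q| = √((12.827803 − -9.101)² + (38.480708 − -30.513)²) = 72.394780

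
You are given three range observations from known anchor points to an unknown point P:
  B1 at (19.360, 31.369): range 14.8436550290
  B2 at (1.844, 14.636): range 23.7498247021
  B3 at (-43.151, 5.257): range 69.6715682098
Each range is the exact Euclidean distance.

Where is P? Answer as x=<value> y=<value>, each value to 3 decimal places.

x=25.382 y=17.802

eq1: (x − 19.360)² + (y − 31.369)² = 14.8436550290²
eq2: (x − 1.844)² + (y − 14.636)² = 23.7498247021²
eq3: (x + 43.151)² + (y − 5.257)² = 69.6715682098²
eq1−eq3, eq1−eq2 (x²,y² cancel):
  -125.022·x − 52.224·y = -4102.972233
  -35.032·x − 33.466·y = -1484.931008
det = -125.022·-33.466 − -52.224·-35.032 = 2354.475084
x = (-4102.972233·-33.466 − -52.224·-1484.931008) / 2354.475084 = 25.381892
y = (-125.022·-1484.931008 − -4102.972233·-35.032) / 2354.475084 = 17.801726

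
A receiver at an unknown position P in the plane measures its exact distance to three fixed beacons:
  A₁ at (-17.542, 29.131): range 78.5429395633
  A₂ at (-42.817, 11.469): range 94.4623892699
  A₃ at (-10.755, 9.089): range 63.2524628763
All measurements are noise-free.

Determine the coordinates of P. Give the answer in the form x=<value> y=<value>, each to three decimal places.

x=48.183 y=-13.872

eq1: (x + 17.542)² + (y − 29.131)² = 78.5429395633²
eq2: (x + 42.817)² + (y − 11.469)² = 94.4623892699²
eq3: (x + 10.755)² + (y − 9.089)² = 63.2524628763²
eq3−eq1, eq3−eq2 (x²,y² cancel):
  -13.574·x + 40.084·y = -1210.062316
  -64.124·x + 4.760·y = -3155.715423
det = -13.574·4.760 − 40.084·-64.124 = 2505.734176
x = (-1210.062316·4.760 − 40.084·-3155.715423) / 2505.734176 = 48.183004
y = (-13.574·-3155.715423 − -1210.062316·-64.124) / 2505.734176 = -13.871525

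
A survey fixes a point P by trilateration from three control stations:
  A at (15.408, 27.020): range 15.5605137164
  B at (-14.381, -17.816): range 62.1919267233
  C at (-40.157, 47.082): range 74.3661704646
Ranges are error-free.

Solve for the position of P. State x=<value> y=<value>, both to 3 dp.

eq1: (x − 15.408)² + (y − 27.020)² = 15.5605137164²
eq2: (x + 14.381)² + (y + 17.816)² = 62.1919267233²
eq3: (x + 40.157)² + (y − 47.082)² = 74.3661704646²
eq1−eq2, eq1−eq3 (x²,y² cancel):
  -59.578·x − 89.672·y = -4068.970009
  -111.130·x + 40.124·y = -2426.385213
det = -59.578·40.124 − -89.672·-111.130 = -12355.757032
x = (-4068.970009·40.124 − -89.672·-2426.385213) / -12355.757032 = 30.823054
y = (-59.578·-2426.385213 − -4068.970009·-111.130) / -12355.757032 = 24.897338

x=30.823 y=24.897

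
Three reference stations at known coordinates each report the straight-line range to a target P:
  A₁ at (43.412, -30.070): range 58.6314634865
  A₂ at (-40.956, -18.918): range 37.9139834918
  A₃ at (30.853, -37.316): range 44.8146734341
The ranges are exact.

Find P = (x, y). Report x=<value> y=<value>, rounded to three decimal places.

x=-13.320 y=-44.874

eq1: (x − 43.412)² + (y + 30.070)² = 58.6314634865²
eq2: (x + 40.956)² + (y + 18.918)² = 37.9139834918²
eq3: (x − 30.853)² + (y + 37.316)² = 44.8146734341²
eq1−eq2, eq1−eq3 (x²,y² cancel):
  -168.736·x + 22.304·y = 1246.656382
  -25.118·x − 14.492·y = 984.878377
det = -168.736·-14.492 − 22.304·-25.118 = 3005.553984
x = (1246.656382·-14.492 − 22.304·984.878377) / 3005.553984 = -13.319765
y = (-168.736·984.878377 − 1246.656382·-25.118) / 3005.553984 = -44.873898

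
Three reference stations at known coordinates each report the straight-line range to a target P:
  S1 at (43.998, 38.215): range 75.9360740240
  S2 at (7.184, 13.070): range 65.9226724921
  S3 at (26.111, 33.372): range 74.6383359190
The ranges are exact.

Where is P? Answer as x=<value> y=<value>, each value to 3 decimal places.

eq1: (x − 43.998)² + (y − 38.215)² = 75.9360740240²
eq2: (x − 7.184)² + (y − 13.070)² = 65.9226724921²
eq3: (x − 26.111)² + (y − 33.372)² = 74.6383359190²
eq2−eq1, eq2−eq3 (x²,y² cancel):
  73.628·x + 50.290·y = 1753.286883
  37.854·x + 40.604·y = 347.957509
det = 73.628·40.604 − 50.290·37.854 = 1085.913652
x = (1753.286883·40.604 − 50.290·347.957509) / 1085.913652 = 49.443782
y = (73.628·347.957509 − 1753.286883·37.854) / 1085.913652 = -37.525549

x=49.444 y=-37.526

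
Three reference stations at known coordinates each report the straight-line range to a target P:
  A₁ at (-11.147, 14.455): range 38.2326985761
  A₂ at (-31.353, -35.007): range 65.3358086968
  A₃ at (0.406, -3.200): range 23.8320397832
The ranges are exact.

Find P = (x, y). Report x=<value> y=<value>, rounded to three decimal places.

eq1: (x + 11.147)² + (y − 14.455)² = 38.2326985761²
eq2: (x + 31.353)² + (y + 35.007)² = 65.3358086968²
eq3: (x − 0.406)² + (y + 3.200)² = 23.8320397832²
eq2−eq1, eq2−eq3 (x²,y² cancel):
  40.412·x + 98.924·y = 931.730634
  63.518·x + 63.614·y = 1502.705956
det = 40.412·63.614 − 98.924·63.518 = -3712.685664
x = (931.730634·63.614 − 98.924·1502.705956) / -3712.685664 = 24.074910
y = (40.412·1502.705956 − 931.730634·63.518) / -3712.685664 = -0.416326

x=24.075 y=-0.416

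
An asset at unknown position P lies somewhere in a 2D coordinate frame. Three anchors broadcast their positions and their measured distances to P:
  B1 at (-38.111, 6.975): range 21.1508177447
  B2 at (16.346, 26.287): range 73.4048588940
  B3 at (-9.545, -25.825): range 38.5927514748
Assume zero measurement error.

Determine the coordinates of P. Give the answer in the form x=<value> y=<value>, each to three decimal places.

eq1: (x + 38.111)² + (y − 6.975)² = 21.1508177447²
eq2: (x − 16.346)² + (y − 26.287)² = 73.4048588940²
eq3: (x + 9.545)² + (y + 25.825)² = 38.5927514748²
eq2−eq1, eq2−eq3 (x²,y² cancel):
  -108.914·x − 38.624·y = 5483.817079
  -51.782·x − 104.224·y = 3698.712408
det = -108.914·-104.224 − -38.624·-51.782 = 9351.424768
x = (5483.817079·-104.224 − -38.624·3698.712408) / 9351.424768 = -45.841815
y = (-108.914·3698.712408 − 5483.817079·-51.782) / 9351.424768 = -12.712346

x=-45.842 y=-12.712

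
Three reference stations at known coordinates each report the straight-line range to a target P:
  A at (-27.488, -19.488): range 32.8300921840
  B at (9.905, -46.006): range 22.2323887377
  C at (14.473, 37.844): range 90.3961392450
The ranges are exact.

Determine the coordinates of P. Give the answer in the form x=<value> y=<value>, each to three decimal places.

eq1: (x + 27.488)² + (y + 19.488)² = 32.8300921840²
eq2: (x − 9.905)² + (y + 46.006)² = 22.2323887377²
eq3: (x − 14.473)² + (y − 37.844)² = 90.3961392450²
eq3−eq2, eq3−eq1 (x²,y² cancel):
  -9.136·x − 167.700·y = 8250.207877
  -83.922·x − 114.664·y = 6587.383261
det = -9.136·-114.664 − -167.700·-83.922 = -13026.149096
x = (8250.207877·-114.664 − -167.700·6587.383261) / -13026.149096 = -12.183366
y = (-9.136·6587.383261 − 8250.207877·-83.922) / -13026.149096 = -48.532502

x=-12.183 y=-48.533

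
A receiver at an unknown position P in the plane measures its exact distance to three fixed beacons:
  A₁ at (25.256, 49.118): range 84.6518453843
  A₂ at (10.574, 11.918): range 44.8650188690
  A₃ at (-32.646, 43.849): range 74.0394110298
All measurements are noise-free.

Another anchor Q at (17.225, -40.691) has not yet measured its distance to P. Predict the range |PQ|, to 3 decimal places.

eq1: (x − 25.256)² + (y − 49.118)² = 84.6518453843²
eq2: (x − 10.574)² + (y − 11.918)² = 44.8650188690²
eq3: (x + 32.646)² + (y − 43.849)² = 74.0394110298²
eq1−eq3, eq1−eq2 (x²,y² cancel):
  -115.804·x − 10.538·y = 1622.153198
  -29.364·x − 74.400·y = 2356.469749
det = -115.804·-74.400 − -10.538·-29.364 = 8306.379768
x = (1622.153198·-74.400 − -10.538·2356.469749) / 8306.379768 = -11.540012
y = (-115.804·2356.469749 − 1622.153198·-29.364) / 8306.379768 = -27.118398
|P − Q| = √((-11.540012 − 17.225)² + (-27.118398 − -40.691)²) = 31.806311

31.806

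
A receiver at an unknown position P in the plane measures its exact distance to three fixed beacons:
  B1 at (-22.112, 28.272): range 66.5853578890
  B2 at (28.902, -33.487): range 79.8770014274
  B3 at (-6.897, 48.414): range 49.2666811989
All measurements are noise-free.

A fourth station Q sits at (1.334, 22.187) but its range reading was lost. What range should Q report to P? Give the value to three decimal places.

46.991

eq1: (x + 22.112)² + (y − 28.272)² = 66.5853578890²
eq2: (x − 28.902)² + (y + 33.487)² = 79.8770014274²
eq3: (x + 6.897)² + (y − 48.414)² = 49.2666811989²
eq1−eq3, eq1−eq2 (x²,y² cancel):
  30.430·x + 40.284·y = 3109.641486
  102.028·x − 123.518·y = -1278.267227
det = 30.430·-123.518 − 40.284·102.028 = -7868.748692
x = (3109.641486·-123.518 − 40.284·-1278.267227) / -7868.748692 = 42.268853
y = (30.430·-1278.267227 − 3109.641486·102.028) / -7868.748692 = 45.263636
|P − Q| = √((42.268853 − 1.334)² + (45.263636 − 22.187)²) = 46.991417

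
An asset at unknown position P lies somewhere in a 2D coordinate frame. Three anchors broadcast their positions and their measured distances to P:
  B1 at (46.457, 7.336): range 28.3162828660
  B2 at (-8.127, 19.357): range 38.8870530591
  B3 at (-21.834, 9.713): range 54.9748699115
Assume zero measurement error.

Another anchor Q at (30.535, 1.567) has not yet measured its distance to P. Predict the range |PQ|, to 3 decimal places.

28.331

eq1: (x − 46.457)² + (y − 7.336)² = 28.3162828660²
eq2: (x + 8.127)² + (y − 19.357)² = 38.8870530591²
eq3: (x + 21.834)² + (y − 9.713)² = 54.9748699115²
eq3−eq1, eq3−eq2 (x²,y² cancel):
  136.582·x − 4.754·y = 3861.428266
  27.414·x + 19.288·y = 1379.709079
det = 136.582·19.288 − -4.754·27.414 = 2764.719772
x = (3861.428266·19.288 − -4.754·1379.709079) / 2764.719772 = 29.311602
y = (136.582·1379.709079 − 3861.428266·27.414) / 2764.719772 = 29.871465
|P − Q| = √((29.311602 − 30.535)² + (29.871465 − 1.567)²) = 28.330892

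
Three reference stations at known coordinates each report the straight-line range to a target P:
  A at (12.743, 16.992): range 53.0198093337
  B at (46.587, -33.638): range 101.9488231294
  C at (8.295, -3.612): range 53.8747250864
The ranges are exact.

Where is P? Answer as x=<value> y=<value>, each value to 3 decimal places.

eq1: (x − 12.743)² + (y − 16.992)² = 53.0198093337²
eq2: (x − 46.587)² + (y + 33.638)² = 101.9488231294²
eq3: (x − 8.295)² + (y + 3.612)² = 53.8747250864²
eq1−eq3, eq1−eq2 (x²,y² cancel):
  -8.896·x − 41.208·y = -460.644365
  67.688·x − 101.260·y = -4731.710856
det = -8.896·-101.260 − -41.208·67.688 = 3690.096064
x = (-460.644365·-101.260 − -41.208·-4731.710856) / 3690.096064 = -40.199358
y = (-8.896·-4731.710856 − -460.644365·67.688) / 3690.096064 = 19.856772

x=-40.199 y=19.857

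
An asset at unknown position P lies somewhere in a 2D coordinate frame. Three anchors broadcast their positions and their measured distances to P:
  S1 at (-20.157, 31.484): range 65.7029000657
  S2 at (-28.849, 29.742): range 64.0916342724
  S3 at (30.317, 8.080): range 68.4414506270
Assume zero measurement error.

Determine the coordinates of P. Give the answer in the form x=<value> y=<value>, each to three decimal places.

eq1: (x + 20.157)² + (y − 31.484)² = 65.7029000657²
eq2: (x + 28.849)² + (y − 29.742)² = 64.0916342724²
eq3: (x − 30.317)² + (y − 8.080)² = 68.4414506270²
eq2−eq1, eq2−eq3 (x²,y² cancel):
  17.384·x + 3.484·y = -528.437953
  118.332·x − 43.324·y = -1308.939056
det = 17.384·-43.324 − 3.484·118.332 = -1165.413104
x = (-528.437953·-43.324 − 3.484·-1308.939056) / -1165.413104 = -23.557646
y = (17.384·-1308.939056 − -528.437953·118.332) / -1165.413104 = -34.130836

x=-23.558 y=-34.131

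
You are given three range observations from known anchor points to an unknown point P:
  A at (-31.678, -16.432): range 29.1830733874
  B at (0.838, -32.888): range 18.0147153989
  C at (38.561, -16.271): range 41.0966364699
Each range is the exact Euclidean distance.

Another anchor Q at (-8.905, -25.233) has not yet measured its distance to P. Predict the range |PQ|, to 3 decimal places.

eq1: (x + 31.678)² + (y + 16.432)² = 29.1830733874²
eq2: (x − 0.838)² + (y + 32.888)² = 18.0147153989²
eq3: (x − 38.561)² + (y + 16.271)² = 41.0966364699²
eq2−eq1, eq2−eq3 (x²,y² cancel):
  -65.032·x + 32.912·y = -335.938281
  75.446·x + 33.234·y = -695.030184
det = -65.032·33.234 − 32.912·75.446 = -4644.352240
x = (-335.938281·33.234 − 32.912·-695.030184) / -4644.352240 = -2.521398
y = (-65.032·-695.030184 − -335.938281·75.446) / -4644.352240 = -15.189288
|P − Q| = √((-2.521398 − -8.905)² + (-15.189288 − -25.233)²) = 11.900695

11.901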